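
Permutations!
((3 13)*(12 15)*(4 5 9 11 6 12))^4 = [0, 1, 2, 3, 6, 12, 5, 7, 8, 15, 10, 4, 9, 13, 14, 11] = (4 6 5 12 9 15 11)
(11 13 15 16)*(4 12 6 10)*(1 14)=(1 14)(4 12 6 10)(11 13 15 16)=[0, 14, 2, 3, 12, 5, 10, 7, 8, 9, 4, 13, 6, 15, 1, 16, 11]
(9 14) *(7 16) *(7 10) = (7 16 10)(9 14) = [0, 1, 2, 3, 4, 5, 6, 16, 8, 14, 7, 11, 12, 13, 9, 15, 10]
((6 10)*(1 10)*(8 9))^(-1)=(1 6 10)(8 9)=[0, 6, 2, 3, 4, 5, 10, 7, 9, 8, 1]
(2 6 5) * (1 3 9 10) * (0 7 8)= [7, 3, 6, 9, 4, 2, 5, 8, 0, 10, 1]= (0 7 8)(1 3 9 10)(2 6 5)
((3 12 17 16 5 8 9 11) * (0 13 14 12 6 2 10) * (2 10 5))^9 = (0 9 17 10 8 12 6 5 14 3 2 13 11 16) = [9, 1, 13, 2, 4, 14, 5, 7, 12, 17, 8, 16, 6, 11, 3, 15, 0, 10]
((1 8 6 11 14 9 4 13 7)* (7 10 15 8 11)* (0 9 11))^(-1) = (0 1 7 6 8 15 10 13 4 9)(11 14) = [1, 7, 2, 3, 9, 5, 8, 6, 15, 0, 13, 14, 12, 4, 11, 10]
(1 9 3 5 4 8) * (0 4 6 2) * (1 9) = (0 4 8 9 3 5 6 2) = [4, 1, 0, 5, 8, 6, 2, 7, 9, 3]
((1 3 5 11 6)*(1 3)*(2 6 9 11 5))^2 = (11)(2 3 6) = [0, 1, 3, 6, 4, 5, 2, 7, 8, 9, 10, 11]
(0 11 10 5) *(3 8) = (0 11 10 5)(3 8) = [11, 1, 2, 8, 4, 0, 6, 7, 3, 9, 5, 10]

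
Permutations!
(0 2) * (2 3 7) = (0 3 7 2) = [3, 1, 0, 7, 4, 5, 6, 2]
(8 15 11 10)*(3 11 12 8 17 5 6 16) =(3 11 10 17 5 6 16)(8 15 12) =[0, 1, 2, 11, 4, 6, 16, 7, 15, 9, 17, 10, 8, 13, 14, 12, 3, 5]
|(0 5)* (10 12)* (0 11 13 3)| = |(0 5 11 13 3)(10 12)| = 10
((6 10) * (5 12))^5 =[0, 1, 2, 3, 4, 12, 10, 7, 8, 9, 6, 11, 5] =(5 12)(6 10)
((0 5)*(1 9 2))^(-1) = [5, 2, 9, 3, 4, 0, 6, 7, 8, 1] = (0 5)(1 2 9)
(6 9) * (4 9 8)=(4 9 6 8)=[0, 1, 2, 3, 9, 5, 8, 7, 4, 6]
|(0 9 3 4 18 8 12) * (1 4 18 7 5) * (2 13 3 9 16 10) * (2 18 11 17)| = 60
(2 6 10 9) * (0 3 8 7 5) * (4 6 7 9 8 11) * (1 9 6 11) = (0 3 1 9 2 7 5)(4 11)(6 10 8) = [3, 9, 7, 1, 11, 0, 10, 5, 6, 2, 8, 4]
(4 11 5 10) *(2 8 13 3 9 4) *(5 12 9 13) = (2 8 5 10)(3 13)(4 11 12 9) = [0, 1, 8, 13, 11, 10, 6, 7, 5, 4, 2, 12, 9, 3]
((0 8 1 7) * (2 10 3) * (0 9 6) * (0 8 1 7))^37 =[1, 0, 10, 2, 4, 5, 8, 9, 7, 6, 3] =(0 1)(2 10 3)(6 8 7 9)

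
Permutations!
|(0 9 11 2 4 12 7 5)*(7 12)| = |(12)(0 9 11 2 4 7 5)| = 7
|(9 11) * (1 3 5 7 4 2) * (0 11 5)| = 9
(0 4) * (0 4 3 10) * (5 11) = (0 3 10)(5 11) = [3, 1, 2, 10, 4, 11, 6, 7, 8, 9, 0, 5]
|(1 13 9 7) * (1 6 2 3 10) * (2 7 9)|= 10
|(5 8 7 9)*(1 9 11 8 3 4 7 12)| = 9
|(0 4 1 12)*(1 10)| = 5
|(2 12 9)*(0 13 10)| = 3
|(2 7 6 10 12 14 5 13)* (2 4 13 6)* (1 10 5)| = 4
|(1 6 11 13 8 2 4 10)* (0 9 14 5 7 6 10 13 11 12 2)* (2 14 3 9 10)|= 70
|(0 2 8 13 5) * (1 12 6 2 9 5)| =|(0 9 5)(1 12 6 2 8 13)| =6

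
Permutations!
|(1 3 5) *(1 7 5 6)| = |(1 3 6)(5 7)| = 6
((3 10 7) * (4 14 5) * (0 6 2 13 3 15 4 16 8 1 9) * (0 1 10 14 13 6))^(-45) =(1 9)(2 6)(3 10)(4 16)(5 15)(7 14)(8 13) =[0, 9, 6, 10, 16, 15, 2, 14, 13, 1, 3, 11, 12, 8, 7, 5, 4]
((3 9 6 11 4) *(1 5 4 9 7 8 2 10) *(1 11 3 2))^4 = (1 10 3 5 11 7 4 9 8 2 6) = [0, 10, 6, 5, 9, 11, 1, 4, 2, 8, 3, 7]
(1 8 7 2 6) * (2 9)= (1 8 7 9 2 6)= [0, 8, 6, 3, 4, 5, 1, 9, 7, 2]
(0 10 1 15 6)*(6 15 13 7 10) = [6, 13, 2, 3, 4, 5, 0, 10, 8, 9, 1, 11, 12, 7, 14, 15] = (15)(0 6)(1 13 7 10)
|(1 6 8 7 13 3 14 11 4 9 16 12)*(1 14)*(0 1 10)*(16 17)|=|(0 1 6 8 7 13 3 10)(4 9 17 16 12 14 11)|=56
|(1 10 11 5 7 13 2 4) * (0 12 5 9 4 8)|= |(0 12 5 7 13 2 8)(1 10 11 9 4)|= 35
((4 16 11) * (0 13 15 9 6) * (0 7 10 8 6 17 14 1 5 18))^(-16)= (0 15 17 1 18 13 9 14 5)(4 11 16)= [15, 18, 2, 3, 11, 0, 6, 7, 8, 14, 10, 16, 12, 9, 5, 17, 4, 1, 13]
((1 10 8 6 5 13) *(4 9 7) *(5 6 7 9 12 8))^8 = (13) = [0, 1, 2, 3, 4, 5, 6, 7, 8, 9, 10, 11, 12, 13]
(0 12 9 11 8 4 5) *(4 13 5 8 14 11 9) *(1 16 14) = (0 12 4 8 13 5)(1 16 14 11) = [12, 16, 2, 3, 8, 0, 6, 7, 13, 9, 10, 1, 4, 5, 11, 15, 14]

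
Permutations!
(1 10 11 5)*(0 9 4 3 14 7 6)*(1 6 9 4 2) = (0 4 3 14 7 9 2 1 10 11 5 6) = [4, 10, 1, 14, 3, 6, 0, 9, 8, 2, 11, 5, 12, 13, 7]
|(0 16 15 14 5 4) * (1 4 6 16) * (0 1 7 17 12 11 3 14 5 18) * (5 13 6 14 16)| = |(0 7 17 12 11 3 16 15 13 6 5 14 18)(1 4)| = 26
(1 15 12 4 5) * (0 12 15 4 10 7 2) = (15)(0 12 10 7 2)(1 4 5) = [12, 4, 0, 3, 5, 1, 6, 2, 8, 9, 7, 11, 10, 13, 14, 15]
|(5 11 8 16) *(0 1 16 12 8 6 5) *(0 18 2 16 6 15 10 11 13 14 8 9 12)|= 42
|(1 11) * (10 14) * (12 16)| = |(1 11)(10 14)(12 16)| = 2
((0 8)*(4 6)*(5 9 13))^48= (13)= [0, 1, 2, 3, 4, 5, 6, 7, 8, 9, 10, 11, 12, 13]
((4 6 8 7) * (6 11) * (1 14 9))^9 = (14)(4 7 8 6 11) = [0, 1, 2, 3, 7, 5, 11, 8, 6, 9, 10, 4, 12, 13, 14]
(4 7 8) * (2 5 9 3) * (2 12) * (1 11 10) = (1 11 10)(2 5 9 3 12)(4 7 8) = [0, 11, 5, 12, 7, 9, 6, 8, 4, 3, 1, 10, 2]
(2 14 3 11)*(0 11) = (0 11 2 14 3) = [11, 1, 14, 0, 4, 5, 6, 7, 8, 9, 10, 2, 12, 13, 3]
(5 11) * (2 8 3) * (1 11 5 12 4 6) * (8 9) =(1 11 12 4 6)(2 9 8 3) =[0, 11, 9, 2, 6, 5, 1, 7, 3, 8, 10, 12, 4]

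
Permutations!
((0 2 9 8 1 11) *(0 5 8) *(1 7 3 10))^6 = [0, 10, 2, 7, 4, 11, 6, 8, 5, 9, 3, 1] = (1 10 3 7 8 5 11)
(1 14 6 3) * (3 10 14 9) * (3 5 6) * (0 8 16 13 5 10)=(0 8 16 13 5 6)(1 9 10 14 3)=[8, 9, 2, 1, 4, 6, 0, 7, 16, 10, 14, 11, 12, 5, 3, 15, 13]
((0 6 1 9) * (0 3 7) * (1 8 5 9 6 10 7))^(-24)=(10)=[0, 1, 2, 3, 4, 5, 6, 7, 8, 9, 10]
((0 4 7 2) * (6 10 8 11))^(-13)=(0 2 7 4)(6 11 8 10)=[2, 1, 7, 3, 0, 5, 11, 4, 10, 9, 6, 8]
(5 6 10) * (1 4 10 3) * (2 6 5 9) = (1 4 10 9 2 6 3) = [0, 4, 6, 1, 10, 5, 3, 7, 8, 2, 9]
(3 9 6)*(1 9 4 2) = (1 9 6 3 4 2) = [0, 9, 1, 4, 2, 5, 3, 7, 8, 6]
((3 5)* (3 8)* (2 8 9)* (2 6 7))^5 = [0, 1, 6, 2, 4, 8, 5, 9, 7, 3] = (2 6 5 8 7 9 3)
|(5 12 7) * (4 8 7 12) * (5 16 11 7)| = |(4 8 5)(7 16 11)| = 3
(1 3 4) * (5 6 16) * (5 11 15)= (1 3 4)(5 6 16 11 15)= [0, 3, 2, 4, 1, 6, 16, 7, 8, 9, 10, 15, 12, 13, 14, 5, 11]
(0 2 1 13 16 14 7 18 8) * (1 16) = (0 2 16 14 7 18 8)(1 13) = [2, 13, 16, 3, 4, 5, 6, 18, 0, 9, 10, 11, 12, 1, 7, 15, 14, 17, 8]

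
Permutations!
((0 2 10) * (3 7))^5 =(0 10 2)(3 7) =[10, 1, 0, 7, 4, 5, 6, 3, 8, 9, 2]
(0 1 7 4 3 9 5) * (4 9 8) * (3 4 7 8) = [1, 8, 2, 3, 4, 0, 6, 9, 7, 5] = (0 1 8 7 9 5)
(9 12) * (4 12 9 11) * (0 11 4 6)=[11, 1, 2, 3, 12, 5, 0, 7, 8, 9, 10, 6, 4]=(0 11 6)(4 12)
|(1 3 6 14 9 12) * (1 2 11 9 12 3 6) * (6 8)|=9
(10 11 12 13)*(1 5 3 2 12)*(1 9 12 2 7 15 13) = (1 5 3 7 15 13 10 11 9 12) = [0, 5, 2, 7, 4, 3, 6, 15, 8, 12, 11, 9, 1, 10, 14, 13]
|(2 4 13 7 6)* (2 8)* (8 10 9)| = 8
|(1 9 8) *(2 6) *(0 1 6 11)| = |(0 1 9 8 6 2 11)| = 7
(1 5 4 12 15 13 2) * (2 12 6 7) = [0, 5, 1, 3, 6, 4, 7, 2, 8, 9, 10, 11, 15, 12, 14, 13] = (1 5 4 6 7 2)(12 15 13)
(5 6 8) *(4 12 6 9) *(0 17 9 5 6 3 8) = (0 17 9 4 12 3 8 6) = [17, 1, 2, 8, 12, 5, 0, 7, 6, 4, 10, 11, 3, 13, 14, 15, 16, 9]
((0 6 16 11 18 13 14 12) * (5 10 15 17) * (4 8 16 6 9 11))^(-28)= (18)(4 16 8)= [0, 1, 2, 3, 16, 5, 6, 7, 4, 9, 10, 11, 12, 13, 14, 15, 8, 17, 18]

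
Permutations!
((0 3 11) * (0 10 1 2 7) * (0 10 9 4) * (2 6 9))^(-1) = (0 4 9 6 1 10 7 2 11 3) = [4, 10, 11, 0, 9, 5, 1, 2, 8, 6, 7, 3]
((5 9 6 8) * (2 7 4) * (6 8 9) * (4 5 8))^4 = [0, 1, 9, 3, 6, 2, 7, 4, 8, 5] = (2 9 5)(4 6 7)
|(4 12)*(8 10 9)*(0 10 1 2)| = |(0 10 9 8 1 2)(4 12)| = 6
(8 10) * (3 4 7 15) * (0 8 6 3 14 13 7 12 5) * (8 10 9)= (0 10 6 3 4 12 5)(7 15 14 13)(8 9)= [10, 1, 2, 4, 12, 0, 3, 15, 9, 8, 6, 11, 5, 7, 13, 14]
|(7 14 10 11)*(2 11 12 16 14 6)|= |(2 11 7 6)(10 12 16 14)|= 4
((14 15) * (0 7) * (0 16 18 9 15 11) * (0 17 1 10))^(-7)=[9, 16, 2, 3, 4, 5, 6, 15, 8, 17, 18, 0, 12, 13, 10, 1, 14, 7, 11]=(0 9 17 7 15 1 16 14 10 18 11)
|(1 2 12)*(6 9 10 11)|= 12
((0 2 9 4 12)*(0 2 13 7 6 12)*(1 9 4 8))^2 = [7, 8, 0, 3, 13, 5, 2, 12, 9, 1, 10, 11, 4, 6] = (0 7 12 4 13 6 2)(1 8 9)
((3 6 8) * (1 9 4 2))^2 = (1 4)(2 9)(3 8 6) = [0, 4, 9, 8, 1, 5, 3, 7, 6, 2]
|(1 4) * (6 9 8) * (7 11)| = |(1 4)(6 9 8)(7 11)| = 6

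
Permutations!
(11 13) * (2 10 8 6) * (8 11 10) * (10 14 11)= (2 8 6)(11 13 14)= [0, 1, 8, 3, 4, 5, 2, 7, 6, 9, 10, 13, 12, 14, 11]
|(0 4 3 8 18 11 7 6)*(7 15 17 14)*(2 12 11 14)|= |(0 4 3 8 18 14 7 6)(2 12 11 15 17)|= 40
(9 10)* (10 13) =[0, 1, 2, 3, 4, 5, 6, 7, 8, 13, 9, 11, 12, 10] =(9 13 10)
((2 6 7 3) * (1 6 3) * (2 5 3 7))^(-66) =(1 2)(6 7) =[0, 2, 1, 3, 4, 5, 7, 6]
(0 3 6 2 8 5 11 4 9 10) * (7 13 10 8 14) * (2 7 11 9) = (0 3 6 7 13 10)(2 14 11 4)(5 9 8) = [3, 1, 14, 6, 2, 9, 7, 13, 5, 8, 0, 4, 12, 10, 11]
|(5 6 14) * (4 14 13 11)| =|(4 14 5 6 13 11)| =6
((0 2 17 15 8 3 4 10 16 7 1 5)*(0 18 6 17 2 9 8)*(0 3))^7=(0 9 8)(1 4 6 7 3 18 16 15 5 10 17)=[9, 4, 2, 18, 6, 10, 7, 3, 0, 8, 17, 11, 12, 13, 14, 5, 15, 1, 16]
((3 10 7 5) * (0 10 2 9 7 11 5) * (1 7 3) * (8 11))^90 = (0 7 1 5 11 8 10) = [7, 5, 2, 3, 4, 11, 6, 1, 10, 9, 0, 8]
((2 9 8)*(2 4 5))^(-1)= (2 5 4 8 9)= [0, 1, 5, 3, 8, 4, 6, 7, 9, 2]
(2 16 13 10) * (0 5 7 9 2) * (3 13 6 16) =[5, 1, 3, 13, 4, 7, 16, 9, 8, 2, 0, 11, 12, 10, 14, 15, 6] =(0 5 7 9 2 3 13 10)(6 16)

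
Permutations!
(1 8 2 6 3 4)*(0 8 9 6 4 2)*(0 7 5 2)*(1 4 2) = (0 8 7 5 1 9 6 3) = [8, 9, 2, 0, 4, 1, 3, 5, 7, 6]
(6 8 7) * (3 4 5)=(3 4 5)(6 8 7)=[0, 1, 2, 4, 5, 3, 8, 6, 7]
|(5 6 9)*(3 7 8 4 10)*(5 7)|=|(3 5 6 9 7 8 4 10)|=8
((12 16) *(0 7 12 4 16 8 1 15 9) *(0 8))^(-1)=(0 12 7)(1 8 9 15)(4 16)=[12, 8, 2, 3, 16, 5, 6, 0, 9, 15, 10, 11, 7, 13, 14, 1, 4]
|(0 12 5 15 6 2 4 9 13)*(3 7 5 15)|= 24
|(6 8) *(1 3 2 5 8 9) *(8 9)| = |(1 3 2 5 9)(6 8)| = 10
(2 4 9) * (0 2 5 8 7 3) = [2, 1, 4, 0, 9, 8, 6, 3, 7, 5] = (0 2 4 9 5 8 7 3)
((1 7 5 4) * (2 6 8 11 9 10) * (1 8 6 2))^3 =(1 4 9 7 8 10 5 11) =[0, 4, 2, 3, 9, 11, 6, 8, 10, 7, 5, 1]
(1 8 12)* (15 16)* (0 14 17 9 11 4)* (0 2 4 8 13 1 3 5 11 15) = (0 14 17 9 15 16)(1 13)(2 4)(3 5 11 8 12) = [14, 13, 4, 5, 2, 11, 6, 7, 12, 15, 10, 8, 3, 1, 17, 16, 0, 9]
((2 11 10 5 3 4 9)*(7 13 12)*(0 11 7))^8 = (0 7 4 10 12 2 3 11 13 9 5) = [7, 1, 3, 11, 10, 0, 6, 4, 8, 5, 12, 13, 2, 9]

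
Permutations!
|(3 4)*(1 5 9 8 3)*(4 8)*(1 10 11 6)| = |(1 5 9 4 10 11 6)(3 8)| = 14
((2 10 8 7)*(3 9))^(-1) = (2 7 8 10)(3 9) = [0, 1, 7, 9, 4, 5, 6, 8, 10, 3, 2]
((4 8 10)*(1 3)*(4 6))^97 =(1 3)(4 8 10 6) =[0, 3, 2, 1, 8, 5, 4, 7, 10, 9, 6]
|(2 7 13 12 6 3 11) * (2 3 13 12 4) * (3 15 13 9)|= 10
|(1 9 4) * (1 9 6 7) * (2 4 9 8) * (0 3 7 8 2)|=|(9)(0 3 7 1 6 8)(2 4)|=6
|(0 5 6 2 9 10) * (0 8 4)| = 8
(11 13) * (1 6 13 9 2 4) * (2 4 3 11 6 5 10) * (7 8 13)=(1 5 10 2 3 11 9 4)(6 7 8 13)=[0, 5, 3, 11, 1, 10, 7, 8, 13, 4, 2, 9, 12, 6]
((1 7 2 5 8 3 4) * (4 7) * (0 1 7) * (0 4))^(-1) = (0 1)(2 7 4 3 8 5) = [1, 0, 7, 8, 3, 2, 6, 4, 5]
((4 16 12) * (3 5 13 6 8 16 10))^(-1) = (3 10 4 12 16 8 6 13 5) = [0, 1, 2, 10, 12, 3, 13, 7, 6, 9, 4, 11, 16, 5, 14, 15, 8]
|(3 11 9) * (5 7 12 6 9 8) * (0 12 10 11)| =5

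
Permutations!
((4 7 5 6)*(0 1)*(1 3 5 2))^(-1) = (0 1 2 7 4 6 5 3) = [1, 2, 7, 0, 6, 3, 5, 4]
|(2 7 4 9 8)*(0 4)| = |(0 4 9 8 2 7)| = 6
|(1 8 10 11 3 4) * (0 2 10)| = 8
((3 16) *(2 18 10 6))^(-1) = [0, 1, 6, 16, 4, 5, 10, 7, 8, 9, 18, 11, 12, 13, 14, 15, 3, 17, 2] = (2 6 10 18)(3 16)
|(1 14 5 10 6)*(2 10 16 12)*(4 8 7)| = 24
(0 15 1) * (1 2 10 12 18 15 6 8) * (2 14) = [6, 0, 10, 3, 4, 5, 8, 7, 1, 9, 12, 11, 18, 13, 2, 14, 16, 17, 15] = (0 6 8 1)(2 10 12 18 15 14)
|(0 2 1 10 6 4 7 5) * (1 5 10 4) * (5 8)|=|(0 2 8 5)(1 4 7 10 6)|=20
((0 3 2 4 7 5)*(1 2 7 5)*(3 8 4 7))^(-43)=(0 8 4 5)(1 7 2)=[8, 7, 1, 3, 5, 0, 6, 2, 4]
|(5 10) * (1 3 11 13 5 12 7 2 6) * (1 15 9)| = 12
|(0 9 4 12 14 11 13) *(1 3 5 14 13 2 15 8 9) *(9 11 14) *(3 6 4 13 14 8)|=|(0 1 6 4 12 14 8 11 2 15 3 5 9 13)|=14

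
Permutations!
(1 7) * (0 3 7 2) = (0 3 7 1 2) = [3, 2, 0, 7, 4, 5, 6, 1]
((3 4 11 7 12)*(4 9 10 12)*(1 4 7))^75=(3 12 10 9)=[0, 1, 2, 12, 4, 5, 6, 7, 8, 3, 9, 11, 10]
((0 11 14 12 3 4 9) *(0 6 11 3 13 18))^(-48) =(0 4 6 14 13)(3 9 11 12 18) =[4, 1, 2, 9, 6, 5, 14, 7, 8, 11, 10, 12, 18, 0, 13, 15, 16, 17, 3]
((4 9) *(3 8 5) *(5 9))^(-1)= (3 5 4 9 8)= [0, 1, 2, 5, 9, 4, 6, 7, 3, 8]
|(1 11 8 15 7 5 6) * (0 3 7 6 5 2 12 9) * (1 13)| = |(0 3 7 2 12 9)(1 11 8 15 6 13)| = 6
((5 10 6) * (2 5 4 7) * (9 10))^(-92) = (2 7 4 6 10 9 5) = [0, 1, 7, 3, 6, 2, 10, 4, 8, 5, 9]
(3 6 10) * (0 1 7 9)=(0 1 7 9)(3 6 10)=[1, 7, 2, 6, 4, 5, 10, 9, 8, 0, 3]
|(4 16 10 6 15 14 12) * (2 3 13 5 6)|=11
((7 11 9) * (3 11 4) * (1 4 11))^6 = [0, 1, 2, 3, 4, 5, 6, 7, 8, 9, 10, 11] = (11)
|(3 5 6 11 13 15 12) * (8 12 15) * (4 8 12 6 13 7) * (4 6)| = 12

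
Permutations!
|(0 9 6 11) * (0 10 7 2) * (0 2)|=6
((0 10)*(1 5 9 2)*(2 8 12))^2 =(1 9 12)(2 5 8) =[0, 9, 5, 3, 4, 8, 6, 7, 2, 12, 10, 11, 1]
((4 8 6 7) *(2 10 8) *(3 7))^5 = (2 7 6 10 4 3 8) = [0, 1, 7, 8, 3, 5, 10, 6, 2, 9, 4]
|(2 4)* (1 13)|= 2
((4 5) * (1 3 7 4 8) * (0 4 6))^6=(0 7 1 5)(3 8 4 6)=[7, 5, 2, 8, 6, 0, 3, 1, 4]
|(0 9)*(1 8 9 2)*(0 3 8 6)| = |(0 2 1 6)(3 8 9)| = 12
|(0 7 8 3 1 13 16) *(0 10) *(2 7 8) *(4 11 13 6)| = |(0 8 3 1 6 4 11 13 16 10)(2 7)| = 10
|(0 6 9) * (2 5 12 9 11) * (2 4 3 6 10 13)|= |(0 10 13 2 5 12 9)(3 6 11 4)|= 28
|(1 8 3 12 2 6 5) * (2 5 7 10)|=20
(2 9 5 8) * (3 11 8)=(2 9 5 3 11 8)=[0, 1, 9, 11, 4, 3, 6, 7, 2, 5, 10, 8]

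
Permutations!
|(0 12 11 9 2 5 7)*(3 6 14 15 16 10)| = |(0 12 11 9 2 5 7)(3 6 14 15 16 10)| = 42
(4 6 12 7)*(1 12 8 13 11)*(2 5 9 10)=(1 12 7 4 6 8 13 11)(2 5 9 10)=[0, 12, 5, 3, 6, 9, 8, 4, 13, 10, 2, 1, 7, 11]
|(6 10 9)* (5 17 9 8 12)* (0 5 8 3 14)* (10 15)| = |(0 5 17 9 6 15 10 3 14)(8 12)| = 18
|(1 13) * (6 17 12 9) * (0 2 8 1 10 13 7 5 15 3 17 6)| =|(0 2 8 1 7 5 15 3 17 12 9)(10 13)| =22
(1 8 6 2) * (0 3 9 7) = (0 3 9 7)(1 8 6 2) = [3, 8, 1, 9, 4, 5, 2, 0, 6, 7]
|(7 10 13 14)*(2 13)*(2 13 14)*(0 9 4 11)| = 20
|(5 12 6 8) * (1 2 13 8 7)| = 8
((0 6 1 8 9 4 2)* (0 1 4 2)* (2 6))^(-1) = (0 4 6 9 8 1 2) = [4, 2, 0, 3, 6, 5, 9, 7, 1, 8]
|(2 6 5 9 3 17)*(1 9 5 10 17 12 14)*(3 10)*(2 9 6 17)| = 20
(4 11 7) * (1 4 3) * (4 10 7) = [0, 10, 2, 1, 11, 5, 6, 3, 8, 9, 7, 4] = (1 10 7 3)(4 11)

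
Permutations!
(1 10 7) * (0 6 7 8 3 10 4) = [6, 4, 2, 10, 0, 5, 7, 1, 3, 9, 8] = (0 6 7 1 4)(3 10 8)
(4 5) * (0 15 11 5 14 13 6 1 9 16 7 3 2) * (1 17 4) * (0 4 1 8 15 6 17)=[6, 9, 4, 2, 14, 8, 0, 3, 15, 16, 10, 5, 12, 17, 13, 11, 7, 1]=(0 6)(1 9 16 7 3 2 4 14 13 17)(5 8 15 11)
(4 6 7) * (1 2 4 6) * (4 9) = (1 2 9 4)(6 7) = [0, 2, 9, 3, 1, 5, 7, 6, 8, 4]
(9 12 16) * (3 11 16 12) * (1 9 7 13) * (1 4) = [0, 9, 2, 11, 1, 5, 6, 13, 8, 3, 10, 16, 12, 4, 14, 15, 7] = (1 9 3 11 16 7 13 4)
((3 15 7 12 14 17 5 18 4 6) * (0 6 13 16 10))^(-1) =(0 10 16 13 4 18 5 17 14 12 7 15 3 6) =[10, 1, 2, 6, 18, 17, 0, 15, 8, 9, 16, 11, 7, 4, 12, 3, 13, 14, 5]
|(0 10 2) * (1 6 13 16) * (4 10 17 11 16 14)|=|(0 17 11 16 1 6 13 14 4 10 2)|=11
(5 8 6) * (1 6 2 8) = (1 6 5)(2 8) = [0, 6, 8, 3, 4, 1, 5, 7, 2]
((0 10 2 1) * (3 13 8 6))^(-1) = (0 1 2 10)(3 6 8 13) = [1, 2, 10, 6, 4, 5, 8, 7, 13, 9, 0, 11, 12, 3]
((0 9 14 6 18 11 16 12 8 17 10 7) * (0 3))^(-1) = (0 3 7 10 17 8 12 16 11 18 6 14 9) = [3, 1, 2, 7, 4, 5, 14, 10, 12, 0, 17, 18, 16, 13, 9, 15, 11, 8, 6]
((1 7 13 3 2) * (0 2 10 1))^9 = (0 2)(1 10 3 13 7) = [2, 10, 0, 13, 4, 5, 6, 1, 8, 9, 3, 11, 12, 7]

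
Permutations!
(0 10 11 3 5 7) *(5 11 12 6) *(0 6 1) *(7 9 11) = [10, 0, 2, 7, 4, 9, 5, 6, 8, 11, 12, 3, 1] = (0 10 12 1)(3 7 6 5 9 11)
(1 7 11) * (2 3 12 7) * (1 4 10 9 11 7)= (1 2 3 12)(4 10 9 11)= [0, 2, 3, 12, 10, 5, 6, 7, 8, 11, 9, 4, 1]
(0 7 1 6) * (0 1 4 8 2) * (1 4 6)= (0 7 6 4 8 2)= [7, 1, 0, 3, 8, 5, 4, 6, 2]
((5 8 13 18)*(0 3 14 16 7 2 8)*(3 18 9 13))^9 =(18)(2 14)(3 7)(8 16)(9 13) =[0, 1, 14, 7, 4, 5, 6, 3, 16, 13, 10, 11, 12, 9, 2, 15, 8, 17, 18]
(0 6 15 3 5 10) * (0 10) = [6, 1, 2, 5, 4, 0, 15, 7, 8, 9, 10, 11, 12, 13, 14, 3] = (0 6 15 3 5)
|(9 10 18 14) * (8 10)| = 5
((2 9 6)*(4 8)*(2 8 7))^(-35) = [0, 1, 9, 3, 7, 5, 8, 2, 4, 6] = (2 9 6 8 4 7)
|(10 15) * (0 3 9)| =|(0 3 9)(10 15)| =6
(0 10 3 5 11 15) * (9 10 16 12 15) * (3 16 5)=[5, 1, 2, 3, 4, 11, 6, 7, 8, 10, 16, 9, 15, 13, 14, 0, 12]=(0 5 11 9 10 16 12 15)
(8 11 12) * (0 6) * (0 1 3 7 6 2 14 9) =[2, 3, 14, 7, 4, 5, 1, 6, 11, 0, 10, 12, 8, 13, 9] =(0 2 14 9)(1 3 7 6)(8 11 12)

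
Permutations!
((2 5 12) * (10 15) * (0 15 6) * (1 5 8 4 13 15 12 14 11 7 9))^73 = (0 12 2 8 4 13 15 10 6)(1 5 14 11 7 9) = [12, 5, 8, 3, 13, 14, 0, 9, 4, 1, 6, 7, 2, 15, 11, 10]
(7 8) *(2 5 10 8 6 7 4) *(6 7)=[0, 1, 5, 3, 2, 10, 6, 7, 4, 9, 8]=(2 5 10 8 4)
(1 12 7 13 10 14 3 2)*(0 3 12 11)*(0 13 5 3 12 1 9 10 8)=(0 12 7 5 3 2 9 10 14 1 11 13 8)=[12, 11, 9, 2, 4, 3, 6, 5, 0, 10, 14, 13, 7, 8, 1]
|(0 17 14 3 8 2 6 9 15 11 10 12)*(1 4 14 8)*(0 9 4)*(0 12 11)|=|(0 17 8 2 6 4 14 3 1 12 9 15)(10 11)|=12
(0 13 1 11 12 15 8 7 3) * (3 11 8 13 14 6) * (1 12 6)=(0 14 1 8 7 11 6 3)(12 15 13)=[14, 8, 2, 0, 4, 5, 3, 11, 7, 9, 10, 6, 15, 12, 1, 13]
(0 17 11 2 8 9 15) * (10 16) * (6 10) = [17, 1, 8, 3, 4, 5, 10, 7, 9, 15, 16, 2, 12, 13, 14, 0, 6, 11] = (0 17 11 2 8 9 15)(6 10 16)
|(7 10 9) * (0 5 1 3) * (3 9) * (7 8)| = 8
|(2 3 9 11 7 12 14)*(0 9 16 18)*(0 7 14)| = |(0 9 11 14 2 3 16 18 7 12)| = 10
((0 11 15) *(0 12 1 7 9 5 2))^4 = (0 1 2 12 5 15 9 11 7) = [1, 2, 12, 3, 4, 15, 6, 0, 8, 11, 10, 7, 5, 13, 14, 9]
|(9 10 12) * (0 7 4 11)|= |(0 7 4 11)(9 10 12)|= 12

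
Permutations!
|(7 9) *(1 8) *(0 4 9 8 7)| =3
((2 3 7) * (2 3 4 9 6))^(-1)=(2 6 9 4)(3 7)=[0, 1, 6, 7, 2, 5, 9, 3, 8, 4]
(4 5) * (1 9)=(1 9)(4 5)=[0, 9, 2, 3, 5, 4, 6, 7, 8, 1]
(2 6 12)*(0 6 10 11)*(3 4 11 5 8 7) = (0 6 12 2 10 5 8 7 3 4 11) = [6, 1, 10, 4, 11, 8, 12, 3, 7, 9, 5, 0, 2]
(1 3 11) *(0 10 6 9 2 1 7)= (0 10 6 9 2 1 3 11 7)= [10, 3, 1, 11, 4, 5, 9, 0, 8, 2, 6, 7]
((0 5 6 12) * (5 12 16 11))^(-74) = (5 16)(6 11) = [0, 1, 2, 3, 4, 16, 11, 7, 8, 9, 10, 6, 12, 13, 14, 15, 5]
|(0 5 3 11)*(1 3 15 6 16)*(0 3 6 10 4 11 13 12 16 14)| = 13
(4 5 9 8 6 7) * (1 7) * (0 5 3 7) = [5, 0, 2, 7, 3, 9, 1, 4, 6, 8] = (0 5 9 8 6 1)(3 7 4)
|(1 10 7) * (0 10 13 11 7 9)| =12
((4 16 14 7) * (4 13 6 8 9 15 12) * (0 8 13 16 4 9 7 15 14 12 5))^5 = (0 9 8 14 7 15 16 5 12)(6 13) = [9, 1, 2, 3, 4, 12, 13, 15, 14, 8, 10, 11, 0, 6, 7, 16, 5]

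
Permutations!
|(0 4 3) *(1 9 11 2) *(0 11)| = |(0 4 3 11 2 1 9)| = 7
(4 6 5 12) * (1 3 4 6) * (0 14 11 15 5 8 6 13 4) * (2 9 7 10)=[14, 3, 9, 0, 1, 12, 8, 10, 6, 7, 2, 15, 13, 4, 11, 5]=(0 14 11 15 5 12 13 4 1 3)(2 9 7 10)(6 8)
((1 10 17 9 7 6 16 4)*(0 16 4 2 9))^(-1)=(0 17 10 1 4 6 7 9 2 16)=[17, 4, 16, 3, 6, 5, 7, 9, 8, 2, 1, 11, 12, 13, 14, 15, 0, 10]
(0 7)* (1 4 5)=(0 7)(1 4 5)=[7, 4, 2, 3, 5, 1, 6, 0]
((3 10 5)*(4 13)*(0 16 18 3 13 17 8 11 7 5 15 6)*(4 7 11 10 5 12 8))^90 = (0 7)(3 10)(5 15)(6 13)(8 18)(12 16) = [7, 1, 2, 10, 4, 15, 13, 0, 18, 9, 3, 11, 16, 6, 14, 5, 12, 17, 8]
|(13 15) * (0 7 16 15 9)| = |(0 7 16 15 13 9)| = 6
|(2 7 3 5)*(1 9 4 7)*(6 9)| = 8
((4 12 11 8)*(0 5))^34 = (4 11)(8 12) = [0, 1, 2, 3, 11, 5, 6, 7, 12, 9, 10, 4, 8]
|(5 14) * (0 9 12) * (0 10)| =|(0 9 12 10)(5 14)| =4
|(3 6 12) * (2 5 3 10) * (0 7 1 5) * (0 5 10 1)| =|(0 7)(1 10 2 5 3 6 12)| =14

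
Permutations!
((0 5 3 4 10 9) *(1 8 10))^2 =[3, 10, 2, 1, 8, 4, 6, 7, 9, 5, 0] =(0 3 1 10)(4 8 9 5)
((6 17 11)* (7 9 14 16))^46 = (6 17 11)(7 14)(9 16) = [0, 1, 2, 3, 4, 5, 17, 14, 8, 16, 10, 6, 12, 13, 7, 15, 9, 11]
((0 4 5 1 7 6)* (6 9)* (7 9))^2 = (0 5 9)(1 6 4) = [5, 6, 2, 3, 1, 9, 4, 7, 8, 0]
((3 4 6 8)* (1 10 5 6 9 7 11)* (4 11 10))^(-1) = (1 11 3 8 6 5 10 7 9 4) = [0, 11, 2, 8, 1, 10, 5, 9, 6, 4, 7, 3]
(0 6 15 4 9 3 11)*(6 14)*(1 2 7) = [14, 2, 7, 11, 9, 5, 15, 1, 8, 3, 10, 0, 12, 13, 6, 4] = (0 14 6 15 4 9 3 11)(1 2 7)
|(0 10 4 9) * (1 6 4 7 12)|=|(0 10 7 12 1 6 4 9)|=8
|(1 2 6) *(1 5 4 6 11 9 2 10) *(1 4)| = |(1 10 4 6 5)(2 11 9)| = 15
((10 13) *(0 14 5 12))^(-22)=(0 5)(12 14)=[5, 1, 2, 3, 4, 0, 6, 7, 8, 9, 10, 11, 14, 13, 12]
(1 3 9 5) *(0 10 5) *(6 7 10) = [6, 3, 2, 9, 4, 1, 7, 10, 8, 0, 5] = (0 6 7 10 5 1 3 9)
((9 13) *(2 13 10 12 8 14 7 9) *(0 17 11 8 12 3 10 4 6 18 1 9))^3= (0 8)(1 6 9 18 4)(2 13)(3 10)(7 11)(14 17)= [8, 6, 13, 10, 1, 5, 9, 11, 0, 18, 3, 7, 12, 2, 17, 15, 16, 14, 4]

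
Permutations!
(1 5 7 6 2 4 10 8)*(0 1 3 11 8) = [1, 5, 4, 11, 10, 7, 2, 6, 3, 9, 0, 8] = (0 1 5 7 6 2 4 10)(3 11 8)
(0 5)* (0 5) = [0, 1, 2, 3, 4, 5] = (5)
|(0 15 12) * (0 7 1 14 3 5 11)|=|(0 15 12 7 1 14 3 5 11)|=9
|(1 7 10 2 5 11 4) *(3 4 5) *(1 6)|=|(1 7 10 2 3 4 6)(5 11)|=14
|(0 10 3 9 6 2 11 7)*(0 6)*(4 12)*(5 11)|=20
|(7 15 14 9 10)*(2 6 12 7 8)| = 9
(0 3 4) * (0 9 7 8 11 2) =(0 3 4 9 7 8 11 2) =[3, 1, 0, 4, 9, 5, 6, 8, 11, 7, 10, 2]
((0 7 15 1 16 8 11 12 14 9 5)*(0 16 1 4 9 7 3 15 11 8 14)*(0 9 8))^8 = [4, 1, 2, 8, 3, 16, 6, 11, 15, 5, 10, 12, 9, 13, 7, 0, 14] = (0 4 3 8 15)(5 16 14 7 11 12 9)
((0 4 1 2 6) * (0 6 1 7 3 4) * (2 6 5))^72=(7)=[0, 1, 2, 3, 4, 5, 6, 7]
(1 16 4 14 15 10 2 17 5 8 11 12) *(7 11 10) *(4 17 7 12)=(1 16 17 5 8 10 2 7 11 4 14 15 12)=[0, 16, 7, 3, 14, 8, 6, 11, 10, 9, 2, 4, 1, 13, 15, 12, 17, 5]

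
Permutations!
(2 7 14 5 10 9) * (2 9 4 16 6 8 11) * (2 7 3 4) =[0, 1, 3, 4, 16, 10, 8, 14, 11, 9, 2, 7, 12, 13, 5, 15, 6] =(2 3 4 16 6 8 11 7 14 5 10)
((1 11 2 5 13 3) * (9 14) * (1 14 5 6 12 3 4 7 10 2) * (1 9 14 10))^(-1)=(14)(1 7 4 13 5 9 11)(2 10 3 12 6)=[0, 7, 10, 12, 13, 9, 2, 4, 8, 11, 3, 1, 6, 5, 14]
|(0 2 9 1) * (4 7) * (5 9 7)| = 7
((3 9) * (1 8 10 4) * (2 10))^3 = (1 10 8 4 2)(3 9) = [0, 10, 1, 9, 2, 5, 6, 7, 4, 3, 8]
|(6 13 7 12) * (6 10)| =|(6 13 7 12 10)| =5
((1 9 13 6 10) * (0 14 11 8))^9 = (0 14 11 8)(1 10 6 13 9) = [14, 10, 2, 3, 4, 5, 13, 7, 0, 1, 6, 8, 12, 9, 11]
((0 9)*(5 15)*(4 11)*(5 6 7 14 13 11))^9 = (0 9)(4 5 15 6 7 14 13 11) = [9, 1, 2, 3, 5, 15, 7, 14, 8, 0, 10, 4, 12, 11, 13, 6]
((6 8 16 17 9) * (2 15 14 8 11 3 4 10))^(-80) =[0, 1, 16, 15, 14, 5, 10, 7, 6, 4, 8, 2, 12, 13, 9, 17, 11, 3] =(2 16 11)(3 15 17)(4 14 9)(6 10 8)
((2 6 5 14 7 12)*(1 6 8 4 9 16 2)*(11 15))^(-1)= (1 12 7 14 5 6)(2 16 9 4 8)(11 15)= [0, 12, 16, 3, 8, 6, 1, 14, 2, 4, 10, 15, 7, 13, 5, 11, 9]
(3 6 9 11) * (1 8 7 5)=(1 8 7 5)(3 6 9 11)=[0, 8, 2, 6, 4, 1, 9, 5, 7, 11, 10, 3]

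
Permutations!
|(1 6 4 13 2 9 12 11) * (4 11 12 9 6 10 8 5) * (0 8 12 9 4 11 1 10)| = 12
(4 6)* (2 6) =[0, 1, 6, 3, 2, 5, 4] =(2 6 4)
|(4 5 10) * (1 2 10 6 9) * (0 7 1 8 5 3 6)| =|(0 7 1 2 10 4 3 6 9 8 5)| =11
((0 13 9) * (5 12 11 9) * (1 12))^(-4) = (0 1 9 5 11 13 12) = [1, 9, 2, 3, 4, 11, 6, 7, 8, 5, 10, 13, 0, 12]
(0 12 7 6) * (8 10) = (0 12 7 6)(8 10) = [12, 1, 2, 3, 4, 5, 0, 6, 10, 9, 8, 11, 7]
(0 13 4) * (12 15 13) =(0 12 15 13 4) =[12, 1, 2, 3, 0, 5, 6, 7, 8, 9, 10, 11, 15, 4, 14, 13]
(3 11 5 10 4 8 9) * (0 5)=[5, 1, 2, 11, 8, 10, 6, 7, 9, 3, 4, 0]=(0 5 10 4 8 9 3 11)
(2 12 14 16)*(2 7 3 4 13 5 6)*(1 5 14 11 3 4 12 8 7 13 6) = [0, 5, 8, 12, 6, 1, 2, 4, 7, 9, 10, 3, 11, 14, 16, 15, 13] = (1 5)(2 8 7 4 6)(3 12 11)(13 14 16)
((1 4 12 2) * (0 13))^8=(13)=[0, 1, 2, 3, 4, 5, 6, 7, 8, 9, 10, 11, 12, 13]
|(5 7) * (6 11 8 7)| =5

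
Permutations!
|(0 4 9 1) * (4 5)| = 5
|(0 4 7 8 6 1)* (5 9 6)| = |(0 4 7 8 5 9 6 1)| = 8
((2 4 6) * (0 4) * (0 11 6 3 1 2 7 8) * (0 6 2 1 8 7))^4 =[6, 1, 2, 4, 0, 5, 8, 7, 3, 9, 10, 11] =(11)(0 6 8 3 4)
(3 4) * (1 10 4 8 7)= (1 10 4 3 8 7)= [0, 10, 2, 8, 3, 5, 6, 1, 7, 9, 4]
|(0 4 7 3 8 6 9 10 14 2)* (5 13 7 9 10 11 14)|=42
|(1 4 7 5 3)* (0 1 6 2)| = |(0 1 4 7 5 3 6 2)| = 8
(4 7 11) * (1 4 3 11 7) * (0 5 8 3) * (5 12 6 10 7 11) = (0 12 6 10 7 11)(1 4)(3 5 8) = [12, 4, 2, 5, 1, 8, 10, 11, 3, 9, 7, 0, 6]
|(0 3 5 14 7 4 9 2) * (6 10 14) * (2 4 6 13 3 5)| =|(0 5 13 3 2)(4 9)(6 10 14 7)| =20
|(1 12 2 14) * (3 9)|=4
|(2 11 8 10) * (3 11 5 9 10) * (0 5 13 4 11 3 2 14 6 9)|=|(0 5)(2 13 4 11 8)(6 9 10 14)|=20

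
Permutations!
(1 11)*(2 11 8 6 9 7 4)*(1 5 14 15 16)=(1 8 6 9 7 4 2 11 5 14 15 16)=[0, 8, 11, 3, 2, 14, 9, 4, 6, 7, 10, 5, 12, 13, 15, 16, 1]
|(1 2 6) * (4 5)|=|(1 2 6)(4 5)|=6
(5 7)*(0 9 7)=(0 9 7 5)=[9, 1, 2, 3, 4, 0, 6, 5, 8, 7]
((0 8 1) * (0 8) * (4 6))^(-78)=[0, 1, 2, 3, 4, 5, 6, 7, 8]=(8)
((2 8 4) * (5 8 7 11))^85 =[0, 1, 7, 3, 2, 8, 6, 11, 4, 9, 10, 5] =(2 7 11 5 8 4)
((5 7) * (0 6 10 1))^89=(0 6 10 1)(5 7)=[6, 0, 2, 3, 4, 7, 10, 5, 8, 9, 1]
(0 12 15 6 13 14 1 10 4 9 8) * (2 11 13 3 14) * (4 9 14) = [12, 10, 11, 4, 14, 5, 3, 7, 0, 8, 9, 13, 15, 2, 1, 6] = (0 12 15 6 3 4 14 1 10 9 8)(2 11 13)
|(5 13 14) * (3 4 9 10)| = 12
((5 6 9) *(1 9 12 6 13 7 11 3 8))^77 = (1 11 5 8 7 9 3 13)(6 12) = [0, 11, 2, 13, 4, 8, 12, 9, 7, 3, 10, 5, 6, 1]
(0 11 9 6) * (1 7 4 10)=(0 11 9 6)(1 7 4 10)=[11, 7, 2, 3, 10, 5, 0, 4, 8, 6, 1, 9]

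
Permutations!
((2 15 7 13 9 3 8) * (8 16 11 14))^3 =(2 13 16 8 7 3 14 15 9 11) =[0, 1, 13, 14, 4, 5, 6, 3, 7, 11, 10, 2, 12, 16, 15, 9, 8]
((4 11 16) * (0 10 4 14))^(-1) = (0 14 16 11 4 10) = [14, 1, 2, 3, 10, 5, 6, 7, 8, 9, 0, 4, 12, 13, 16, 15, 11]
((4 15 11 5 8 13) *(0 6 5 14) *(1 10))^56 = (0 5 13 15 14 6 8 4 11) = [5, 1, 2, 3, 11, 13, 8, 7, 4, 9, 10, 0, 12, 15, 6, 14]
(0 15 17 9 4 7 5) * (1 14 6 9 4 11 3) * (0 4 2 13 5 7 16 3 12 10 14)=(0 15 17 2 13 5 4 16 3 1)(6 9 11 12 10 14)=[15, 0, 13, 1, 16, 4, 9, 7, 8, 11, 14, 12, 10, 5, 6, 17, 3, 2]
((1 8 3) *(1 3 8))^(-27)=[0, 1, 2, 3, 4, 5, 6, 7, 8]=(8)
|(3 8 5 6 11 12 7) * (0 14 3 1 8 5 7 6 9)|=|(0 14 3 5 9)(1 8 7)(6 11 12)|=15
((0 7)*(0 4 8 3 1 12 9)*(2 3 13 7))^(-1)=(0 9 12 1 3 2)(4 7 13 8)=[9, 3, 0, 2, 7, 5, 6, 13, 4, 12, 10, 11, 1, 8]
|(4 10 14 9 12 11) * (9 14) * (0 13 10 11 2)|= |(14)(0 13 10 9 12 2)(4 11)|= 6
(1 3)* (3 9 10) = (1 9 10 3) = [0, 9, 2, 1, 4, 5, 6, 7, 8, 10, 3]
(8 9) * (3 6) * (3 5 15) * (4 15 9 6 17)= (3 17 4 15)(5 9 8 6)= [0, 1, 2, 17, 15, 9, 5, 7, 6, 8, 10, 11, 12, 13, 14, 3, 16, 4]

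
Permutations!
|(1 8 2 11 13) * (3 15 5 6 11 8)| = 14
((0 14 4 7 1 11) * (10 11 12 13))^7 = (0 10 12 7 14 11 13 1 4) = [10, 4, 2, 3, 0, 5, 6, 14, 8, 9, 12, 13, 7, 1, 11]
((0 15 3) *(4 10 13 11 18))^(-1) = (0 3 15)(4 18 11 13 10) = [3, 1, 2, 15, 18, 5, 6, 7, 8, 9, 4, 13, 12, 10, 14, 0, 16, 17, 11]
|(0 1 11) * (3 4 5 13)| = |(0 1 11)(3 4 5 13)| = 12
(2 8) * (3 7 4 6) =(2 8)(3 7 4 6) =[0, 1, 8, 7, 6, 5, 3, 4, 2]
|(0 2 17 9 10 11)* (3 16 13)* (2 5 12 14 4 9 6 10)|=|(0 5 12 14 4 9 2 17 6 10 11)(3 16 13)|=33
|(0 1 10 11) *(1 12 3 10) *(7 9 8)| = 15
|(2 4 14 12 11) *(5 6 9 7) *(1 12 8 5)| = 11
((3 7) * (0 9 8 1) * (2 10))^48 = (10) = [0, 1, 2, 3, 4, 5, 6, 7, 8, 9, 10]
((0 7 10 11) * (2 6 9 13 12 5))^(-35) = [7, 1, 6, 3, 4, 2, 9, 10, 8, 13, 11, 0, 5, 12] = (0 7 10 11)(2 6 9 13 12 5)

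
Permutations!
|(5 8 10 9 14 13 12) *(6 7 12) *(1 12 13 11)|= 24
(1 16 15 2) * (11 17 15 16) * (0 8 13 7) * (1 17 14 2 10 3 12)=(0 8 13 7)(1 11 14 2 17 15 10 3 12)=[8, 11, 17, 12, 4, 5, 6, 0, 13, 9, 3, 14, 1, 7, 2, 10, 16, 15]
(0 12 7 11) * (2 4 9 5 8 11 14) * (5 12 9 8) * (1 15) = (0 9 12 7 14 2 4 8 11)(1 15) = [9, 15, 4, 3, 8, 5, 6, 14, 11, 12, 10, 0, 7, 13, 2, 1]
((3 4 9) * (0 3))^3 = (0 9 4 3) = [9, 1, 2, 0, 3, 5, 6, 7, 8, 4]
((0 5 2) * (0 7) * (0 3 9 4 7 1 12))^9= (0 12 1 2 5)(3 9 4 7)= [12, 2, 5, 9, 7, 0, 6, 3, 8, 4, 10, 11, 1]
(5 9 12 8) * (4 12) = [0, 1, 2, 3, 12, 9, 6, 7, 5, 4, 10, 11, 8] = (4 12 8 5 9)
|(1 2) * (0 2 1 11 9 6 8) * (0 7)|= 7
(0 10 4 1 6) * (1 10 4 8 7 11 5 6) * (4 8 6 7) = (0 8 4 10 6)(5 7 11) = [8, 1, 2, 3, 10, 7, 0, 11, 4, 9, 6, 5]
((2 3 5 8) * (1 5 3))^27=(1 2 8 5)=[0, 2, 8, 3, 4, 1, 6, 7, 5]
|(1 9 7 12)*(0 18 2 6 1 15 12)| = |(0 18 2 6 1 9 7)(12 15)| = 14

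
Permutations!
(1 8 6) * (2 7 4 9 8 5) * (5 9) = (1 9 8 6)(2 7 4 5) = [0, 9, 7, 3, 5, 2, 1, 4, 6, 8]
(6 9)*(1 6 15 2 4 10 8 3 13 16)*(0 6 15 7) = [6, 15, 4, 13, 10, 5, 9, 0, 3, 7, 8, 11, 12, 16, 14, 2, 1] = (0 6 9 7)(1 15 2 4 10 8 3 13 16)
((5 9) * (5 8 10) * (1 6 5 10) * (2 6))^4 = (10)(1 9 6)(2 8 5) = [0, 9, 8, 3, 4, 2, 1, 7, 5, 6, 10]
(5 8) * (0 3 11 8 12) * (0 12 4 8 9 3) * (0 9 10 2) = (12)(0 9 3 11 10 2)(4 8 5) = [9, 1, 0, 11, 8, 4, 6, 7, 5, 3, 2, 10, 12]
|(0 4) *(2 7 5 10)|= |(0 4)(2 7 5 10)|= 4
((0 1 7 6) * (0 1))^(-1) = (1 6 7) = [0, 6, 2, 3, 4, 5, 7, 1]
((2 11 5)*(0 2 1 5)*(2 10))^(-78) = (0 2)(10 11) = [2, 1, 0, 3, 4, 5, 6, 7, 8, 9, 11, 10]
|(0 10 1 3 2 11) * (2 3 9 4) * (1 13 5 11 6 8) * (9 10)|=|(0 9 4 2 6 8 1 10 13 5 11)|=11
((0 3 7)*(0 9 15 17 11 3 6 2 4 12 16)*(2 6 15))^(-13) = (0 12 2 7 11 15 16 4 9 3 17) = [12, 1, 7, 17, 9, 5, 6, 11, 8, 3, 10, 15, 2, 13, 14, 16, 4, 0]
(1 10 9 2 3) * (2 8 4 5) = (1 10 9 8 4 5 2 3) = [0, 10, 3, 1, 5, 2, 6, 7, 4, 8, 9]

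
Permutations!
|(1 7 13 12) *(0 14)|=4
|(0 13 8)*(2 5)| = 6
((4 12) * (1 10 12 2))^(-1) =[0, 2, 4, 3, 12, 5, 6, 7, 8, 9, 1, 11, 10] =(1 2 4 12 10)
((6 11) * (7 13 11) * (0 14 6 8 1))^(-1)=(0 1 8 11 13 7 6 14)=[1, 8, 2, 3, 4, 5, 14, 6, 11, 9, 10, 13, 12, 7, 0]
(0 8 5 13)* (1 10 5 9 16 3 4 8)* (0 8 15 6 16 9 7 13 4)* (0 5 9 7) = (0 1 10 9 7 13 8)(3 5 4 15 6 16) = [1, 10, 2, 5, 15, 4, 16, 13, 0, 7, 9, 11, 12, 8, 14, 6, 3]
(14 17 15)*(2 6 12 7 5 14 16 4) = (2 6 12 7 5 14 17 15 16 4) = [0, 1, 6, 3, 2, 14, 12, 5, 8, 9, 10, 11, 7, 13, 17, 16, 4, 15]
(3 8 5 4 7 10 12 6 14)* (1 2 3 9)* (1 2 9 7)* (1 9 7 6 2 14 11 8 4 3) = (1 7 10 12 2)(3 4 9 14 6 11 8 5) = [0, 7, 1, 4, 9, 3, 11, 10, 5, 14, 12, 8, 2, 13, 6]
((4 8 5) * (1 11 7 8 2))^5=(1 4 8 11 2 5 7)=[0, 4, 5, 3, 8, 7, 6, 1, 11, 9, 10, 2]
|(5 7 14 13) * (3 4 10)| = |(3 4 10)(5 7 14 13)| = 12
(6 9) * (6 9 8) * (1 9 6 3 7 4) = [0, 9, 2, 7, 1, 5, 8, 4, 3, 6] = (1 9 6 8 3 7 4)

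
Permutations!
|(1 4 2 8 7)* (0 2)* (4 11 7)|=12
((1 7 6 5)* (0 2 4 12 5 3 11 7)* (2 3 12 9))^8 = (12)(2 9 4) = [0, 1, 9, 3, 2, 5, 6, 7, 8, 4, 10, 11, 12]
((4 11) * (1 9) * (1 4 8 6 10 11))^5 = (1 4 9)(6 10 11 8) = [0, 4, 2, 3, 9, 5, 10, 7, 6, 1, 11, 8]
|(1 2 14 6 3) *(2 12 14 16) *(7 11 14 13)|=|(1 12 13 7 11 14 6 3)(2 16)|=8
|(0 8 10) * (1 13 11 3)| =|(0 8 10)(1 13 11 3)| =12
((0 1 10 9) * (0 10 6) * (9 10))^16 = (10)(0 1 6) = [1, 6, 2, 3, 4, 5, 0, 7, 8, 9, 10]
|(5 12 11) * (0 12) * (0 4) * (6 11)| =|(0 12 6 11 5 4)| =6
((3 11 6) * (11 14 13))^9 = (3 6 11 13 14) = [0, 1, 2, 6, 4, 5, 11, 7, 8, 9, 10, 13, 12, 14, 3]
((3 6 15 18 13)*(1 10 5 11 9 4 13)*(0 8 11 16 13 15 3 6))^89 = (0 15 16 8 18 13 11 1 6 9 10 3 4 5) = [15, 6, 2, 4, 5, 0, 9, 7, 18, 10, 3, 1, 12, 11, 14, 16, 8, 17, 13]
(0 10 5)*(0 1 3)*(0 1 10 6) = [6, 3, 2, 1, 4, 10, 0, 7, 8, 9, 5] = (0 6)(1 3)(5 10)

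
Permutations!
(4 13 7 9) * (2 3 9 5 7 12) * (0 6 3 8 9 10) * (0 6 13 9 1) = (0 13 12 2 8 1)(3 10 6)(4 9)(5 7) = [13, 0, 8, 10, 9, 7, 3, 5, 1, 4, 6, 11, 2, 12]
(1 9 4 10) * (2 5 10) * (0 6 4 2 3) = (0 6 4 3)(1 9 2 5 10) = [6, 9, 5, 0, 3, 10, 4, 7, 8, 2, 1]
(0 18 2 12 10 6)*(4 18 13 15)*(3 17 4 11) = [13, 1, 12, 17, 18, 5, 0, 7, 8, 9, 6, 3, 10, 15, 14, 11, 16, 4, 2] = (0 13 15 11 3 17 4 18 2 12 10 6)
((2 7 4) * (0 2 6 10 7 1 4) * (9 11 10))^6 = (0 11 4)(1 7 9)(2 10 6) = [11, 7, 10, 3, 0, 5, 2, 9, 8, 1, 6, 4]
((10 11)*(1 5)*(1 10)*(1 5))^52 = [0, 1, 2, 3, 4, 10, 6, 7, 8, 9, 11, 5] = (5 10 11)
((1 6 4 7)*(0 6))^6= (0 6 4 7 1)= [6, 0, 2, 3, 7, 5, 4, 1]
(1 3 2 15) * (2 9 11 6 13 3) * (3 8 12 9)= [0, 2, 15, 3, 4, 5, 13, 7, 12, 11, 10, 6, 9, 8, 14, 1]= (1 2 15)(6 13 8 12 9 11)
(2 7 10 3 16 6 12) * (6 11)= (2 7 10 3 16 11 6 12)= [0, 1, 7, 16, 4, 5, 12, 10, 8, 9, 3, 6, 2, 13, 14, 15, 11]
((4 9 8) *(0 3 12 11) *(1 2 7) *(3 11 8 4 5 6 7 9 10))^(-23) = [11, 7, 1, 10, 9, 8, 5, 6, 12, 2, 4, 0, 3] = (0 11)(1 7 6 5 8 12 3 10 4 9 2)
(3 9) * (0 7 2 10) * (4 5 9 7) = (0 4 5 9 3 7 2 10) = [4, 1, 10, 7, 5, 9, 6, 2, 8, 3, 0]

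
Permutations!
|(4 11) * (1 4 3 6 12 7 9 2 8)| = 10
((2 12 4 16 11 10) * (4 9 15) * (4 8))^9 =[0, 1, 2, 3, 4, 5, 6, 7, 8, 9, 10, 11, 12, 13, 14, 15, 16] =(16)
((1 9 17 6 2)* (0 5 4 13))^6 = (0 4)(1 9 17 6 2)(5 13) = [4, 9, 1, 3, 0, 13, 2, 7, 8, 17, 10, 11, 12, 5, 14, 15, 16, 6]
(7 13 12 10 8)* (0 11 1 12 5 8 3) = (0 11 1 12 10 3)(5 8 7 13) = [11, 12, 2, 0, 4, 8, 6, 13, 7, 9, 3, 1, 10, 5]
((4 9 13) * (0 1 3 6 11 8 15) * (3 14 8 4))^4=[15, 0, 2, 9, 6, 5, 13, 7, 14, 11, 10, 3, 12, 4, 1, 8]=(0 15 8 14 1)(3 9 11)(4 6 13)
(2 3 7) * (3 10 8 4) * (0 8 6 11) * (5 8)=(0 5 8 4 3 7 2 10 6 11)=[5, 1, 10, 7, 3, 8, 11, 2, 4, 9, 6, 0]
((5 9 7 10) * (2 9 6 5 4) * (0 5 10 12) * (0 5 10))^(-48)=(0 12 2)(4 6 7)(5 9 10)=[12, 1, 0, 3, 6, 9, 7, 4, 8, 10, 5, 11, 2]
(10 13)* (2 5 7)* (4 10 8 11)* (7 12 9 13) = (2 5 12 9 13 8 11 4 10 7) = [0, 1, 5, 3, 10, 12, 6, 2, 11, 13, 7, 4, 9, 8]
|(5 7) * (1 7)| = |(1 7 5)| = 3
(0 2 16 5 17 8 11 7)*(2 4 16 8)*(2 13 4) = (0 2 8 11 7)(4 16 5 17 13) = [2, 1, 8, 3, 16, 17, 6, 0, 11, 9, 10, 7, 12, 4, 14, 15, 5, 13]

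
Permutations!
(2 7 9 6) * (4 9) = (2 7 4 9 6) = [0, 1, 7, 3, 9, 5, 2, 4, 8, 6]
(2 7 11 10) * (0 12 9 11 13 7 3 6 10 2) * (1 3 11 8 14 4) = [12, 3, 11, 6, 1, 5, 10, 13, 14, 8, 0, 2, 9, 7, 4] = (0 12 9 8 14 4 1 3 6 10)(2 11)(7 13)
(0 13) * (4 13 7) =(0 7 4 13) =[7, 1, 2, 3, 13, 5, 6, 4, 8, 9, 10, 11, 12, 0]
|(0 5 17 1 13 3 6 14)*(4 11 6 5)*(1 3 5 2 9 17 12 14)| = 36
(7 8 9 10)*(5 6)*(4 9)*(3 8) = [0, 1, 2, 8, 9, 6, 5, 3, 4, 10, 7] = (3 8 4 9 10 7)(5 6)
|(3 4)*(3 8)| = 3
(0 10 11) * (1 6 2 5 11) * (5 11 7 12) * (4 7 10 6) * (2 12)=(0 6 12 5 10 1 4 7 2 11)=[6, 4, 11, 3, 7, 10, 12, 2, 8, 9, 1, 0, 5]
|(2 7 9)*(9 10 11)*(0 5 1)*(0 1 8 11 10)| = |(0 5 8 11 9 2 7)| = 7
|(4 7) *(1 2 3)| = 6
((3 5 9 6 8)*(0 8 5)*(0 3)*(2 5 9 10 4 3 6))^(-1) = (0 8)(2 9 6 3 4 10 5) = [8, 1, 9, 4, 10, 2, 3, 7, 0, 6, 5]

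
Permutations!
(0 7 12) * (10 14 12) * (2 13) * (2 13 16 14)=(0 7 10 2 16 14 12)=[7, 1, 16, 3, 4, 5, 6, 10, 8, 9, 2, 11, 0, 13, 12, 15, 14]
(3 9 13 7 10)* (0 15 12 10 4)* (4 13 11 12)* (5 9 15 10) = (0 10 3 15 4)(5 9 11 12)(7 13) = [10, 1, 2, 15, 0, 9, 6, 13, 8, 11, 3, 12, 5, 7, 14, 4]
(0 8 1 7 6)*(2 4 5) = (0 8 1 7 6)(2 4 5) = [8, 7, 4, 3, 5, 2, 0, 6, 1]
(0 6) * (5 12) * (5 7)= (0 6)(5 12 7)= [6, 1, 2, 3, 4, 12, 0, 5, 8, 9, 10, 11, 7]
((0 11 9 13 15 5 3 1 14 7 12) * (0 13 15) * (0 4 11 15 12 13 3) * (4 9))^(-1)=[5, 3, 2, 12, 11, 15, 6, 14, 8, 13, 10, 4, 9, 7, 1, 0]=(0 5 15)(1 3 12 9 13 7 14)(4 11)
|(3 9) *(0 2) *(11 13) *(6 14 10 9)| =10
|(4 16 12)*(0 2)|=|(0 2)(4 16 12)|=6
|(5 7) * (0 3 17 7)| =5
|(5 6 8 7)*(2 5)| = |(2 5 6 8 7)| = 5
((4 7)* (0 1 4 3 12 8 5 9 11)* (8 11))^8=(0 1 4 7 3 12 11)(5 8 9)=[1, 4, 2, 12, 7, 8, 6, 3, 9, 5, 10, 0, 11]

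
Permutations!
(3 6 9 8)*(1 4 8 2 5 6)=(1 4 8 3)(2 5 6 9)=[0, 4, 5, 1, 8, 6, 9, 7, 3, 2]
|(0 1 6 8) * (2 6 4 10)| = |(0 1 4 10 2 6 8)| = 7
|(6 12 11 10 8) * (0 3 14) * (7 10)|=|(0 3 14)(6 12 11 7 10 8)|=6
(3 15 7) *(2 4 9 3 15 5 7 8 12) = [0, 1, 4, 5, 9, 7, 6, 15, 12, 3, 10, 11, 2, 13, 14, 8] = (2 4 9 3 5 7 15 8 12)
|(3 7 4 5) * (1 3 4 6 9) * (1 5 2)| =|(1 3 7 6 9 5 4 2)| =8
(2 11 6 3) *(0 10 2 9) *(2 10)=(0 2 11 6 3 9)=[2, 1, 11, 9, 4, 5, 3, 7, 8, 0, 10, 6]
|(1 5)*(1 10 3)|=|(1 5 10 3)|=4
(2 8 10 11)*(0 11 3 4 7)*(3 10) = (0 11 2 8 3 4 7) = [11, 1, 8, 4, 7, 5, 6, 0, 3, 9, 10, 2]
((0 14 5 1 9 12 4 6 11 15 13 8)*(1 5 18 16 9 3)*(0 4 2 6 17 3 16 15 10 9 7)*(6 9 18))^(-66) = [4, 15, 2, 18, 11, 5, 3, 8, 6, 9, 16, 1, 12, 14, 17, 0, 13, 10, 7] = (0 4 11 1 15)(3 18 7 8 6)(10 16 13 14 17)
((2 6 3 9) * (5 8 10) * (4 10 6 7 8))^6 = [0, 1, 2, 3, 4, 5, 6, 7, 8, 9, 10] = (10)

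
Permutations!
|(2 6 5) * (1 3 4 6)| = |(1 3 4 6 5 2)| = 6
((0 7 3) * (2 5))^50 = (0 3 7) = [3, 1, 2, 7, 4, 5, 6, 0]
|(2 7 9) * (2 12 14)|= 5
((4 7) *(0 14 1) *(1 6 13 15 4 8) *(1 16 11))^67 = (0 14 6 13 15 4 7 8 16 11 1) = [14, 0, 2, 3, 7, 5, 13, 8, 16, 9, 10, 1, 12, 15, 6, 4, 11]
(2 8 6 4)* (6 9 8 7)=(2 7 6 4)(8 9)=[0, 1, 7, 3, 2, 5, 4, 6, 9, 8]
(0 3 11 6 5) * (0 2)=(0 3 11 6 5 2)=[3, 1, 0, 11, 4, 2, 5, 7, 8, 9, 10, 6]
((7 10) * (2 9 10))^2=(2 10)(7 9)=[0, 1, 10, 3, 4, 5, 6, 9, 8, 7, 2]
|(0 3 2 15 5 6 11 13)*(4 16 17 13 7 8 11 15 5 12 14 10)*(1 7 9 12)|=|(0 3 2 5 6 15 1 7 8 11 9 12 14 10 4 16 17 13)|=18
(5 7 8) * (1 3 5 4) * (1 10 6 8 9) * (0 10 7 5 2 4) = (0 10 6 8)(1 3 2 4 7 9) = [10, 3, 4, 2, 7, 5, 8, 9, 0, 1, 6]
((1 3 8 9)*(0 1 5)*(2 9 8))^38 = (0 3 9)(1 2 5) = [3, 2, 5, 9, 4, 1, 6, 7, 8, 0]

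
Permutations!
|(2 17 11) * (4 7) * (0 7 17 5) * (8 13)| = 14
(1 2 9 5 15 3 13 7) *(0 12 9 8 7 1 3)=(0 12 9 5 15)(1 2 8 7 3 13)=[12, 2, 8, 13, 4, 15, 6, 3, 7, 5, 10, 11, 9, 1, 14, 0]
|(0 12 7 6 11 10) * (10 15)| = |(0 12 7 6 11 15 10)| = 7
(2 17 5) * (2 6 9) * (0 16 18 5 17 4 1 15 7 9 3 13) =(0 16 18 5 6 3 13)(1 15 7 9 2 4) =[16, 15, 4, 13, 1, 6, 3, 9, 8, 2, 10, 11, 12, 0, 14, 7, 18, 17, 5]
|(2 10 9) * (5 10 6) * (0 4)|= |(0 4)(2 6 5 10 9)|= 10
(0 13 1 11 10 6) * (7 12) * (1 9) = (0 13 9 1 11 10 6)(7 12) = [13, 11, 2, 3, 4, 5, 0, 12, 8, 1, 6, 10, 7, 9]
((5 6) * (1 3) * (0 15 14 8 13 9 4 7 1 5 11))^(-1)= (0 11 6 5 3 1 7 4 9 13 8 14 15)= [11, 7, 2, 1, 9, 3, 5, 4, 14, 13, 10, 6, 12, 8, 15, 0]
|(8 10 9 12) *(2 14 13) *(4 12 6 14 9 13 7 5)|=|(2 9 6 14 7 5 4 12 8 10 13)|=11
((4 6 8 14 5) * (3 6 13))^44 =(3 8 5 13 6 14 4) =[0, 1, 2, 8, 3, 13, 14, 7, 5, 9, 10, 11, 12, 6, 4]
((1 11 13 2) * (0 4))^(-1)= (0 4)(1 2 13 11)= [4, 2, 13, 3, 0, 5, 6, 7, 8, 9, 10, 1, 12, 11]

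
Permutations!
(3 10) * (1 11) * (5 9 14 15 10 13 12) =[0, 11, 2, 13, 4, 9, 6, 7, 8, 14, 3, 1, 5, 12, 15, 10] =(1 11)(3 13 12 5 9 14 15 10)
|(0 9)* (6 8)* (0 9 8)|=|(9)(0 8 6)|=3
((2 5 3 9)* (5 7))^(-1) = (2 9 3 5 7) = [0, 1, 9, 5, 4, 7, 6, 2, 8, 3]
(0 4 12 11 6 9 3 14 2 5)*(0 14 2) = [4, 1, 5, 2, 12, 14, 9, 7, 8, 3, 10, 6, 11, 13, 0] = (0 4 12 11 6 9 3 2 5 14)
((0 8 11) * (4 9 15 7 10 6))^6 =(15) =[0, 1, 2, 3, 4, 5, 6, 7, 8, 9, 10, 11, 12, 13, 14, 15]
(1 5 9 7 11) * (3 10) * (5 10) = (1 10 3 5 9 7 11) = [0, 10, 2, 5, 4, 9, 6, 11, 8, 7, 3, 1]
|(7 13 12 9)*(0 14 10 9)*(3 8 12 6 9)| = |(0 14 10 3 8 12)(6 9 7 13)| = 12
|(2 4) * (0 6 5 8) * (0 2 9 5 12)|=|(0 6 12)(2 4 9 5 8)|=15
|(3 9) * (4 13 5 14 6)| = 10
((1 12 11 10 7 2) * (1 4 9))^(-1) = (1 9 4 2 7 10 11 12) = [0, 9, 7, 3, 2, 5, 6, 10, 8, 4, 11, 12, 1]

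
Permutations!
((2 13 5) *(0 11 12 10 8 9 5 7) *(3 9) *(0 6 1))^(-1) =(0 1 6 7 13 2 5 9 3 8 10 12 11) =[1, 6, 5, 8, 4, 9, 7, 13, 10, 3, 12, 0, 11, 2]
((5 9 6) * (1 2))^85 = (1 2)(5 9 6) = [0, 2, 1, 3, 4, 9, 5, 7, 8, 6]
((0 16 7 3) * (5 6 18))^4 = (5 6 18) = [0, 1, 2, 3, 4, 6, 18, 7, 8, 9, 10, 11, 12, 13, 14, 15, 16, 17, 5]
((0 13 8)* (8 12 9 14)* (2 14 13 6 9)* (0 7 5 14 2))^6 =(0 6 9 13 12)(5 8)(7 14) =[6, 1, 2, 3, 4, 8, 9, 14, 5, 13, 10, 11, 0, 12, 7]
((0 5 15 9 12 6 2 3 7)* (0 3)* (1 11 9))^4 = (0 11 2 1 6 15 12 5 9) = [11, 6, 1, 3, 4, 9, 15, 7, 8, 0, 10, 2, 5, 13, 14, 12]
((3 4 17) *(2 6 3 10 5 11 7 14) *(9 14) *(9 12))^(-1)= (2 14 9 12 7 11 5 10 17 4 3 6)= [0, 1, 14, 6, 3, 10, 2, 11, 8, 12, 17, 5, 7, 13, 9, 15, 16, 4]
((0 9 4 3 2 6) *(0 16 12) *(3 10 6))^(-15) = [12, 1, 3, 2, 9, 5, 10, 7, 8, 0, 4, 11, 16, 13, 14, 15, 6] = (0 12 16 6 10 4 9)(2 3)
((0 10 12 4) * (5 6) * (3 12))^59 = (0 4 12 3 10)(5 6) = [4, 1, 2, 10, 12, 6, 5, 7, 8, 9, 0, 11, 3]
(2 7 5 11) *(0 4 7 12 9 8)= (0 4 7 5 11 2 12 9 8)= [4, 1, 12, 3, 7, 11, 6, 5, 0, 8, 10, 2, 9]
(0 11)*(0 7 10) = (0 11 7 10) = [11, 1, 2, 3, 4, 5, 6, 10, 8, 9, 0, 7]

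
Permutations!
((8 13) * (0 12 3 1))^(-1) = [1, 3, 2, 12, 4, 5, 6, 7, 13, 9, 10, 11, 0, 8] = (0 1 3 12)(8 13)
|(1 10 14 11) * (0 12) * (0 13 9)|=4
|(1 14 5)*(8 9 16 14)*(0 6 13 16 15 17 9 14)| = |(0 6 13 16)(1 8 14 5)(9 15 17)| = 12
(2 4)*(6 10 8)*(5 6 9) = (2 4)(5 6 10 8 9) = [0, 1, 4, 3, 2, 6, 10, 7, 9, 5, 8]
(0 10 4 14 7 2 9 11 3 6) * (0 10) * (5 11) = [0, 1, 9, 6, 14, 11, 10, 2, 8, 5, 4, 3, 12, 13, 7] = (2 9 5 11 3 6 10 4 14 7)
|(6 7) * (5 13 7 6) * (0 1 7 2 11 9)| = |(0 1 7 5 13 2 11 9)| = 8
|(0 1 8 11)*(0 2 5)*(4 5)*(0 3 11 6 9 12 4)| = 11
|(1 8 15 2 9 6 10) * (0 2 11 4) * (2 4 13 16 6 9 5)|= 8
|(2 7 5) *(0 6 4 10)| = |(0 6 4 10)(2 7 5)| = 12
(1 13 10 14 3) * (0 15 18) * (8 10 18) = [15, 13, 2, 1, 4, 5, 6, 7, 10, 9, 14, 11, 12, 18, 3, 8, 16, 17, 0] = (0 15 8 10 14 3 1 13 18)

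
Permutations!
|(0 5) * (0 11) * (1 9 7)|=3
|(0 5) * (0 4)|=|(0 5 4)|=3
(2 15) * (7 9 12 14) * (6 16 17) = [0, 1, 15, 3, 4, 5, 16, 9, 8, 12, 10, 11, 14, 13, 7, 2, 17, 6] = (2 15)(6 16 17)(7 9 12 14)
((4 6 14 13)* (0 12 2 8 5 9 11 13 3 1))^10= (0 14 13 5 12 3 4 9 2 1 6 11 8)= [14, 6, 1, 4, 9, 12, 11, 7, 0, 2, 10, 8, 3, 5, 13]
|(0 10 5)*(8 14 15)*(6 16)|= 6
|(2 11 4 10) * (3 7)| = |(2 11 4 10)(3 7)| = 4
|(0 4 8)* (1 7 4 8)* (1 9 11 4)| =|(0 8)(1 7)(4 9 11)| =6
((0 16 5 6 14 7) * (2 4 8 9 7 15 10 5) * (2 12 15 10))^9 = (16)(5 6 14 10) = [0, 1, 2, 3, 4, 6, 14, 7, 8, 9, 5, 11, 12, 13, 10, 15, 16]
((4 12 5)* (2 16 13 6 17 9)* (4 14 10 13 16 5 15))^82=(2 14 13 17)(4 12 15)(5 10 6 9)=[0, 1, 14, 3, 12, 10, 9, 7, 8, 5, 6, 11, 15, 17, 13, 4, 16, 2]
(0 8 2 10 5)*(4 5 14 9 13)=(0 8 2 10 14 9 13 4 5)=[8, 1, 10, 3, 5, 0, 6, 7, 2, 13, 14, 11, 12, 4, 9]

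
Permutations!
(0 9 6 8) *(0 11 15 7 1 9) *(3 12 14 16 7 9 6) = (1 6 8 11 15 9 3 12 14 16 7) = [0, 6, 2, 12, 4, 5, 8, 1, 11, 3, 10, 15, 14, 13, 16, 9, 7]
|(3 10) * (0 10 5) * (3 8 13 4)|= |(0 10 8 13 4 3 5)|= 7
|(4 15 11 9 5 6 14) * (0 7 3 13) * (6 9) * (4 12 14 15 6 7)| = 8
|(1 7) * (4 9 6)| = |(1 7)(4 9 6)| = 6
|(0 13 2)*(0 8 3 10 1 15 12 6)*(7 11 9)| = 30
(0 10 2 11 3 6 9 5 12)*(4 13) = (0 10 2 11 3 6 9 5 12)(4 13) = [10, 1, 11, 6, 13, 12, 9, 7, 8, 5, 2, 3, 0, 4]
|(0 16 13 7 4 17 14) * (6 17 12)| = 9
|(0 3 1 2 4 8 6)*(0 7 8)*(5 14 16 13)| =|(0 3 1 2 4)(5 14 16 13)(6 7 8)| =60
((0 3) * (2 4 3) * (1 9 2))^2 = (0 9 4)(1 2 3) = [9, 2, 3, 1, 0, 5, 6, 7, 8, 4]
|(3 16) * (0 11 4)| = |(0 11 4)(3 16)| = 6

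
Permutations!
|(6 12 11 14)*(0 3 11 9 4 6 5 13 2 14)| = 12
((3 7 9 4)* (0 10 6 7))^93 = (0 6 9 3 10 7 4) = [6, 1, 2, 10, 0, 5, 9, 4, 8, 3, 7]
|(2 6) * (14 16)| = |(2 6)(14 16)| = 2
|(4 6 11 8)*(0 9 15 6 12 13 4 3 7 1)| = |(0 9 15 6 11 8 3 7 1)(4 12 13)| = 9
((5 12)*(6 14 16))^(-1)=[0, 1, 2, 3, 4, 12, 16, 7, 8, 9, 10, 11, 5, 13, 6, 15, 14]=(5 12)(6 16 14)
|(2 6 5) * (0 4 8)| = |(0 4 8)(2 6 5)| = 3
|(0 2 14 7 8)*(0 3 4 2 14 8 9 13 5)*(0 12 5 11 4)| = 10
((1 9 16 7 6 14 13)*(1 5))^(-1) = (1 5 13 14 6 7 16 9) = [0, 5, 2, 3, 4, 13, 7, 16, 8, 1, 10, 11, 12, 14, 6, 15, 9]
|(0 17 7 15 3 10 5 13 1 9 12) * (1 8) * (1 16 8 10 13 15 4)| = |(0 17 7 4 1 9 12)(3 13 10 5 15)(8 16)| = 70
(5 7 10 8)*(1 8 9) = [0, 8, 2, 3, 4, 7, 6, 10, 5, 1, 9] = (1 8 5 7 10 9)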